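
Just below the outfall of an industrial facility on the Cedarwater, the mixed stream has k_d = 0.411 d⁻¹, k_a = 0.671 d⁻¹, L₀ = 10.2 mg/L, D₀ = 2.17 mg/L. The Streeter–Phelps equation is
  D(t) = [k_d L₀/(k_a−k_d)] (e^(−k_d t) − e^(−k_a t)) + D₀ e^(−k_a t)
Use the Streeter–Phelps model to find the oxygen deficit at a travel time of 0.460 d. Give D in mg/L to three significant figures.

k_d L₀/(k_a−k_d) = 0.411×10.2/(0.671−0.411) = 4.192/0.2600 = 16.12 mg/L.
e^(−k_d t) = e^(−0.411×0.4600) = 0.8277; e^(−k_a t) = e^(−0.671×0.4600) = 0.7344.
D = 16.12 × (0.8277 − 0.7344) + 2.17 × 0.7344 = 1.504 + 1.594 = 3.098 mg/L.

D ≈ 3.10 mg/L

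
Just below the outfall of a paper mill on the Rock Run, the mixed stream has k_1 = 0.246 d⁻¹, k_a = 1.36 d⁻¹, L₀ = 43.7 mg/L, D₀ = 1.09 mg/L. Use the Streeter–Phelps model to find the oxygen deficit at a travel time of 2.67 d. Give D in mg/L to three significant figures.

D ≈ 4.78 mg/L

k_1 L₀/(k_a−k_1) = 0.246×43.7/(1.36−0.246) = 10.75/1.114 = 9.650 mg/L.
e^(−k_1 t) = e^(−0.246×2.670) = 0.5185; e^(−k_a t) = e^(−1.36×2.670) = 0.02648.
D = 9.650 × (0.5185 − 0.02648) + 1.09 × 0.02648 = 4.748 + 0.02887 = 4.777 mg/L.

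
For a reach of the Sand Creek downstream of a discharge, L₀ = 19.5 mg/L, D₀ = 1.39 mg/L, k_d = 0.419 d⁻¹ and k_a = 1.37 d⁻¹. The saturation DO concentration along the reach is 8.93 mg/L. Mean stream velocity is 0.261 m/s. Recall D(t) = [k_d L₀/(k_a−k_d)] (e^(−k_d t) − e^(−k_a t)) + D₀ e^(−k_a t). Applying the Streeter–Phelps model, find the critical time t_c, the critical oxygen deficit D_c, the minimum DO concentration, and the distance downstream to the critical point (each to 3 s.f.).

t_c ≈ 1.06 d; D_c ≈ 3.82 mg/L; min DO ≈ 5.11 mg/L; x_c ≈ 23.9 km

At the critical point dD/dt = 0, so k_d L₀ e^(−k_d t) = k_a D. Substituting D(t) from the Streeter–Phelps equation and solving for t gives
t_c = ln[(k_a/k_d)(1 − D₀(k_a−k_d)/(k_d L₀))] / (k_a−k_d).
Here k_a−k_d = 0.9510 d⁻¹ and 1 − D₀(k_a−k_d)/(k_d L₀) = 1 − 1.39×0.9510/(0.419×19.5) = 0.8382, so
t_c = ln(3.270 × 0.8382) / 0.9510 = 1.008 / 0.9510 = 1.060 d.
L(t_c) = L₀ e^(−k_d t_c) = 19.5 × 0.6413 = 12.51 mg/L, and at the critical point k_a D_c = k_d L, so D_c = (0.419/1.37) × 12.51 = 3.825 mg/L.
Minimum DO = C_s − D_c = 8.93 − 3.825 = 5.105 mg/L.
x_c = v t_c = 0.261 m/s × 1.060 d × 86400 s/d = 23910 m ≈ 23.9 km.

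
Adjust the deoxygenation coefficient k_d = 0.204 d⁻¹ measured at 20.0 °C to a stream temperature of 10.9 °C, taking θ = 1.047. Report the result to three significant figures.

k_d(T₂) = k_d(T₁) · θ^(T₂−T₁) = 0.204 × 1.047^(10.9−20.0)
= 0.204 × 1.047^-9.10 = 0.204 × 0.6584 = 0.1343 d⁻¹.

k_d ≈ 0.134 d⁻¹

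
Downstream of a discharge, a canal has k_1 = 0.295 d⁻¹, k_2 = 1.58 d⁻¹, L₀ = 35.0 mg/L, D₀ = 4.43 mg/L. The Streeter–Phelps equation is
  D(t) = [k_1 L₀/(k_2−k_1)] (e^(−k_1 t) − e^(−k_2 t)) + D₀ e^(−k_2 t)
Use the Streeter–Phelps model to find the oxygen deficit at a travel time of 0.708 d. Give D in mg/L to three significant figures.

k_1 L₀/(k_2−k_1) = 0.295×35.0/(1.58−0.295) = 10.32/1.285 = 8.035 mg/L.
e^(−k_1 t) = e^(−0.295×0.7080) = 0.8115; e^(−k_2 t) = e^(−1.58×0.7080) = 0.3267.
D = 8.035 × (0.8115 − 0.3267) + 4.43 × 0.3267 = 3.895 + 1.447 = 5.343 mg/L.

D ≈ 5.34 mg/L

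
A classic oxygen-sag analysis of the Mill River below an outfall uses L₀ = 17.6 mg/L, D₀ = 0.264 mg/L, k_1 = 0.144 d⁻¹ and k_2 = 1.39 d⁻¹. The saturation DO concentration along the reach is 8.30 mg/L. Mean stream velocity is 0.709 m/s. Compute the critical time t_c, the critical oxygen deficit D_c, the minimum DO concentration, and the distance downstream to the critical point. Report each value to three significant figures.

t_c ≈ 1.71 d; D_c ≈ 1.43 mg/L; min DO ≈ 6.87 mg/L; x_c ≈ 105 km

t_c = [1/(k_2−k_1)] ln[(k_2/k_1)(1 − D₀(k_2−k_1)/(k_1 L₀))]
= [1/(1.39−0.144)] ln[(1.39/0.144)(1 − 0.264×1.246/(0.144×17.6))]
= (1/1.246) ln[9.653 × 0.8702] = 0.8026 × ln(8.400) = 0.8026 × 2.128 = 1.708 d.
D_c = (k_1/k_2) L₀ e^(−k_1 t_c) = (0.144/1.39) × 17.6 × e^(−0.144×1.708) = 0.1036 × 17.6 × 0.7820 = 1.426 mg/L.
Minimum DO = C_s − D_c = 8.30 − 1.426 = 6.874 mg/L.
x_c = v t_c = 0.709 m/s × 1.708 d × 86400 s/d = 104600 m ≈ 105 km.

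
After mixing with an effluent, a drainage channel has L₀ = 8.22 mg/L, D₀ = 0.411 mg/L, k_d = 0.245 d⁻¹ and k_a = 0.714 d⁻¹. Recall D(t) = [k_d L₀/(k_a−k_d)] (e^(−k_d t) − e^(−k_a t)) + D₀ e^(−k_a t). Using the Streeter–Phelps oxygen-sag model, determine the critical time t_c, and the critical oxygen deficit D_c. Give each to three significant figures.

At the critical point dD/dt = 0, so k_d L₀ e^(−k_d t) = k_a D. Substituting D(t) from the Streeter–Phelps equation and solving for t gives
t_c = ln[(k_a/k_d)(1 − D₀(k_a−k_d)/(k_d L₀))] / (k_a−k_d).
Here k_a−k_d = 0.4690 d⁻¹ and 1 − D₀(k_a−k_d)/(k_d L₀) = 1 − 0.411×0.4690/(0.245×8.22) = 0.9043, so
t_c = ln(2.914 × 0.9043) / 0.4690 = 0.9690 / 0.4690 = 2.066 d.
D_c = (k_d/k_a) L₀ e^(−k_d t_c) = (0.245/0.714) × 8.22 × e^(−0.245×2.066) = 0.3431 × 8.22 × 0.6028 = 1.700 mg/L.

t_c ≈ 2.07 d; D_c ≈ 1.70 mg/L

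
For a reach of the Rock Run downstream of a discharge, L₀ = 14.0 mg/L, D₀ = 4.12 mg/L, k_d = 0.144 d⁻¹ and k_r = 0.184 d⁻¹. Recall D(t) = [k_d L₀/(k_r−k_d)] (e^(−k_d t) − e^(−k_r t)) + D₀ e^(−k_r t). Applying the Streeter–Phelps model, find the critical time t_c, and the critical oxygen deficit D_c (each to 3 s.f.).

t_c ≈ 4.00 d; D_c ≈ 6.16 mg/L

At the critical point dD/dt = 0, so k_d L₀ e^(−k_d t) = k_r D. Substituting D(t) from the Streeter–Phelps equation and solving for t gives
t_c = ln[(k_r/k_d)(1 − D₀(k_r−k_d)/(k_d L₀))] / (k_r−k_d).
Here k_r−k_d = 0.04000 d⁻¹ and 1 − D₀(k_r−k_d)/(k_d L₀) = 1 − 4.12×0.04000/(0.144×14.0) = 0.9183, so
t_c = ln(1.278 × 0.9183) / 0.04000 = 0.1598 / 0.04000 = 3.996 d.
D_c = (k_d/k_r) L₀ e^(−k_d t_c) = (0.144/0.184) × 14.0 × e^(−0.144×3.996) = 0.7826 × 14.0 × 0.5625 = 6.163 mg/L.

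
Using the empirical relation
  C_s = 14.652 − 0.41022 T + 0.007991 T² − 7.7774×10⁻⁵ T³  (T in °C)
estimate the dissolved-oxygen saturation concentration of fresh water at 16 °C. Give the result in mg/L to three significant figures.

C_s = 14.652 − 0.41022×16 + 0.007991×16² − 7.7774×10⁻⁵×16³ = 9.816 mg/L.

C_s ≈ 9.82 mg/L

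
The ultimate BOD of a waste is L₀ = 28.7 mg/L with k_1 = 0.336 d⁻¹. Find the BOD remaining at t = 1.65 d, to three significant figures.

L_t = L₀ e^(−k_1 t) = 28.7 × e^(−0.336×1.65) = 28.7 × 0.5744 = 16.49 mg/L.

L ≈ 16.5 mg/L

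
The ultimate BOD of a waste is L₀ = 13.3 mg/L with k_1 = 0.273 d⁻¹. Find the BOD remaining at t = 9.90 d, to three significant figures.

L_t = L₀ e^(−k_1 t) = 13.3 × e^(−0.273×9.90) = 13.3 × 0.06702 = 0.8914 mg/L.

L ≈ 0.891 mg/L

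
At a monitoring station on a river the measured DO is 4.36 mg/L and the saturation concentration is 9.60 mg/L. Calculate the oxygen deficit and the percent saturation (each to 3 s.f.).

D = C_s − C = 9.60 − 4.36 = 5.24 mg/L.
% saturation = 4.36/9.60 × 100 = 45.4 %.

D ≈ 5.24 mg/L; 45.4 % saturation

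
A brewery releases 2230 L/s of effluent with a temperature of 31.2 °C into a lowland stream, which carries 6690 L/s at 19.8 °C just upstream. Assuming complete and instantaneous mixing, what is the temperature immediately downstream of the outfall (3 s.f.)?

Flow-weighted mixing: C = (Q_r C_r + Q_w C_w)/(Q_r + Q_w)
= (6690×19.8 + 2230×31.2)/(6690 + 2230) = 202000/8920 = 22.65 °C.

22.6 °C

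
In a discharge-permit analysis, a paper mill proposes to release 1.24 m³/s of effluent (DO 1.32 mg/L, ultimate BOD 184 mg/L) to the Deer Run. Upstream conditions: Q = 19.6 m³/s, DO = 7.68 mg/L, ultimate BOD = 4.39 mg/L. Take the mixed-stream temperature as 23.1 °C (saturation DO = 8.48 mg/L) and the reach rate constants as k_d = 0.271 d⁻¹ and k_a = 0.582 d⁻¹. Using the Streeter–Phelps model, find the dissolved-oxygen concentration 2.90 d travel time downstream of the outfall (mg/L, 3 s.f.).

Mixed DO = (19.6×7.68 + 1.24×1.32)/(19.6+1.24) = 152.2/20.84 = 7.302 mg/L.
Mixed L₀ = (19.6×4.39 + 1.24×184)/(20.84) = 314.2/20.84 = 15.08 mg/L.
Initial deficit D₀ = C_s − DO₀ = 8.48 − 7.302 = 1.178 mg/L.
D(2.90) = [0.271×15.08/(0.582−0.271)](e^(−0.271×2.90) − e^(−0.582×2.90)) + 1.178 e^(−0.582×2.90)
= 13.14 × (0.4557 − 0.1849) + 1.178 × 0.1849 = 3.775 mg/L.
DO = 8.48 − 3.775 = 4.705 mg/L.

DO ≈ 4.70 mg/L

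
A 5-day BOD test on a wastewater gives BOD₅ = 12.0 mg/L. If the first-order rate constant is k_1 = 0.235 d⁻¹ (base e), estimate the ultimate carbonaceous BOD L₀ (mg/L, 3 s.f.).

L₀ ≈ 17.4 mg/L

BOD₅ = L₀(1 − e^(−5k_1)) ⇒ L₀ = BOD₅ / (1 − e^(−5×0.235))
= 12.0 / (1 − 0.3088) = 12.0 / 0.6912 = 17.36 mg/L.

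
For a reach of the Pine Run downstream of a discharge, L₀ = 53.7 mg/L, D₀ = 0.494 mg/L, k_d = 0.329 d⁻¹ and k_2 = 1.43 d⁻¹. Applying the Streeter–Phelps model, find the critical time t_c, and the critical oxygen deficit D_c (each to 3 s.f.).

t_c ≈ 1.31 d; D_c ≈ 8.04 mg/L

At the critical point dD/dt = 0, so k_d L₀ e^(−k_d t) = k_2 D. Substituting D(t) from the Streeter–Phelps equation and solving for t gives
t_c = ln[(k_2/k_d)(1 − D₀(k_2−k_d)/(k_d L₀))] / (k_2−k_d).
Here k_2−k_d = 1.101 d⁻¹ and 1 − D₀(k_2−k_d)/(k_d L₀) = 1 − 0.494×1.101/(0.329×53.7) = 0.9692, so
t_c = ln(4.347 × 0.9692) / 1.101 = 1.438 / 1.101 = 1.306 d.
L(t_c) = L₀ e^(−k_d t_c) = 53.7 × 0.6507 = 34.94 mg/L, and at the critical point k_2 D_c = k_d L, so D_c = (0.329/1.43) × 34.94 = 8.039 mg/L.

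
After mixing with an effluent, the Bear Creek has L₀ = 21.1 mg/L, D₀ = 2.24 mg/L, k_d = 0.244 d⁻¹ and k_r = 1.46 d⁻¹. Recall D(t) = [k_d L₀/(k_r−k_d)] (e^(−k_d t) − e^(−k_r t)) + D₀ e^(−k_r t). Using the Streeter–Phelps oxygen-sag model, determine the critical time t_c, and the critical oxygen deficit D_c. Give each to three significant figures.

t_c ≈ 0.852 d; D_c ≈ 2.86 mg/L

t_c = [1/(k_r−k_d)] ln[(k_r/k_d)(1 − D₀(k_r−k_d)/(k_d L₀))]
= [1/(1.46−0.244)] ln[(1.46/0.244)(1 − 2.24×1.216/(0.244×21.1))]
= (1/1.216) ln[5.984 × 0.4709] = 0.8224 × ln(2.818) = 0.8224 × 1.036 = 0.8520 d.
D_c = (k_d/k_r) L₀ e^(−k_d t_c) = (0.244/1.46) × 21.1 × e^(−0.244×0.8520) = 0.1671 × 21.1 × 0.8123 = 2.864 mg/L.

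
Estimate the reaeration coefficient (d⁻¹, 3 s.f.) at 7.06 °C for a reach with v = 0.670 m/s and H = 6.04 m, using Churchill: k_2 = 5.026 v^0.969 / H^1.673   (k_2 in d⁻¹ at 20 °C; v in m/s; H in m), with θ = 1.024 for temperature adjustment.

k_2 ≈ 0.124 d⁻¹

k_2(20) = 5.026 × 0.670^0.969 / 6.04^1.673 = 5.026 × 0.6784 / 20.26 = 0.1683 d⁻¹.
k_2(7.06) = 0.1683 × 1.024^(7.06−20) = 0.1683 × 0.7357 = 0.1238 d⁻¹.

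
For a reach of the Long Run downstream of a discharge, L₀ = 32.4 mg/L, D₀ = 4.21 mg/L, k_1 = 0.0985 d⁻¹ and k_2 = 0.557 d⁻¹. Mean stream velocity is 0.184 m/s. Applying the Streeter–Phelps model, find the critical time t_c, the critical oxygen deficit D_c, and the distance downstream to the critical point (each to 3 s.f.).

t_c ≈ 1.75 d; D_c ≈ 4.82 mg/L; x_c ≈ 27.9 km

At the critical point dD/dt = 0, so k_1 L₀ e^(−k_1 t) = k_2 D. Substituting D(t) from the Streeter–Phelps equation and solving for t gives
t_c = ln[(k_2/k_1)(1 − D₀(k_2−k_1)/(k_1 L₀))] / (k_2−k_1).
Here k_2−k_1 = 0.4585 d⁻¹ and 1 − D₀(k_2−k_1)/(k_1 L₀) = 1 − 4.21×0.4585/(0.0985×32.4) = 0.3952, so
t_c = ln(5.655 × 0.3952) / 0.4585 = 0.8040 / 0.4585 = 1.754 d.
L(t_c) = L₀ e^(−k_1 t_c) = 32.4 × 0.8414 = 27.26 mg/L, and at the critical point k_2 D_c = k_1 L, so D_c = (0.0985/0.557) × 27.26 = 4.821 mg/L.
x_c = v t_c = 0.184 m/s × 1.754 d × 86400 s/d = 27880 m ≈ 27.9 km.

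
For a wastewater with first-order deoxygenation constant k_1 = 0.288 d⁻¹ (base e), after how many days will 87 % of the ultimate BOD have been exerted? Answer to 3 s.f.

y/L₀ = 1 − e^(−k_1 t) = 0.87 ⇒ e^(−k_1 t) = 0.130
t = −ln(0.130) / 0.288 = 2.040 / 0.288 = 7.084 d.

t ≈ 7.08 d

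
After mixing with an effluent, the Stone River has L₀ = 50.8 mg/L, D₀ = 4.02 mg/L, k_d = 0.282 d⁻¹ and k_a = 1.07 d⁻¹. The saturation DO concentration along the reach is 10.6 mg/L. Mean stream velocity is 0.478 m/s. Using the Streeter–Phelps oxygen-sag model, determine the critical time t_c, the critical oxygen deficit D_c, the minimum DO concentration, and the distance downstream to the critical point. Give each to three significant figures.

At the critical point dD/dt = 0, so k_d L₀ e^(−k_d t) = k_a D. Substituting D(t) from the Streeter–Phelps equation and solving for t gives
t_c = ln[(k_a/k_d)(1 − D₀(k_a−k_d)/(k_d L₀))] / (k_a−k_d).
Here k_a−k_d = 0.7880 d⁻¹ and 1 − D₀(k_a−k_d)/(k_d L₀) = 1 − 4.02×0.7880/(0.282×50.8) = 0.7789, so
t_c = ln(3.794 × 0.7789) / 0.7880 = 1.084 / 0.7880 = 1.375 d.
D_c = (k_d/k_a) L₀ e^(−k_d t_c) = (0.282/1.07) × 50.8 × e^(−0.282×1.375) = 0.2636 × 50.8 × 0.6786 = 9.085 mg/L.
Minimum DO = C_s − D_c = 10.6 − 9.085 = 1.515 mg/L.
x_c = v t_c = 0.478 m/s × 1.375 d × 86400 s/d = 56790 m ≈ 56.8 km.

t_c ≈ 1.38 d; D_c ≈ 9.08 mg/L; min DO ≈ 1.52 mg/L; x_c ≈ 56.8 km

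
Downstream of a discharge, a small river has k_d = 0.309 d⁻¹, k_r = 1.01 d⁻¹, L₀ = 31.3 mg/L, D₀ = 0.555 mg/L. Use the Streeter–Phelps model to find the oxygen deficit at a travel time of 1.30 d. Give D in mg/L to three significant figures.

D ≈ 5.67 mg/L

k_d L₀/(k_r−k_d) = 0.309×31.3/(1.01−0.309) = 9.672/0.7010 = 13.80 mg/L.
e^(−k_d t) = e^(−0.309×1.300) = 0.6692; e^(−k_r t) = e^(−1.01×1.300) = 0.2690.
D = 13.80 × (0.6692 − 0.2690) + 0.555 × 0.2690 = 5.521 + 0.1493 = 5.670 mg/L.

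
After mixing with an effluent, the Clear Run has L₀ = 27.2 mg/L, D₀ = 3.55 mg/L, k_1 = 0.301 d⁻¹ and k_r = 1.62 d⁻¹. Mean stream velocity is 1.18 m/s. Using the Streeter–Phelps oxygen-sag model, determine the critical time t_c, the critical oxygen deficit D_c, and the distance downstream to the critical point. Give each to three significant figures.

t_c ≈ 0.633 d; D_c ≈ 4.18 mg/L; x_c ≈ 64.5 km

At the critical point dD/dt = 0, so k_1 L₀ e^(−k_1 t) = k_r D. Substituting D(t) from the Streeter–Phelps equation and solving for t gives
t_c = ln[(k_r/k_1)(1 − D₀(k_r−k_1)/(k_1 L₀))] / (k_r−k_1).
Here k_r−k_1 = 1.319 d⁻¹ and 1 − D₀(k_r−k_1)/(k_1 L₀) = 1 − 3.55×1.319/(0.301×27.2) = 0.4281, so
t_c = ln(5.382 × 0.4281) / 1.319 = 0.8346 / 1.319 = 0.6328 d.
L(t_c) = L₀ e^(−k_1 t_c) = 27.2 × 0.8266 = 22.48 mg/L, and at the critical point k_r D_c = k_1 L, so D_c = (0.301/1.62) × 22.48 = 4.177 mg/L.
x_c = v t_c = 1.18 m/s × 0.6328 d × 86400 s/d = 64510 m ≈ 64.5 km.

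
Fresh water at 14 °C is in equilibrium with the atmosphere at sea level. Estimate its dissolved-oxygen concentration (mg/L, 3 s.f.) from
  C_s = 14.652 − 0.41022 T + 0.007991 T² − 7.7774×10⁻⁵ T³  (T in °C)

C_s ≈ 10.3 mg/L

C_s = 14.652 − 0.41022×14 + 0.007991×14² − 7.7774×10⁻⁵×14³ = 10.26 mg/L.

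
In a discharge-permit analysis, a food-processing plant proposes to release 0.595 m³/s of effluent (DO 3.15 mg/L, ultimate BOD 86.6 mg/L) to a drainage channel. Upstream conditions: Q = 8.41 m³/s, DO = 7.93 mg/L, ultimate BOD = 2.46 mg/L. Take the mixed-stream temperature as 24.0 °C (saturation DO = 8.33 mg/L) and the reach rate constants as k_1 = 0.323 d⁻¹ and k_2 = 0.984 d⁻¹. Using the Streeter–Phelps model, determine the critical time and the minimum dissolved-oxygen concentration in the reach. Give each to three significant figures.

t_c ≈ 1.38 d; minimum DO ≈ 6.64 mg/L

Mixed DO = (8.41×7.93 + 0.595×3.15)/(8.41+0.595) = 68.57/9.005 = 7.614 mg/L.
Mixed L₀ = (8.41×2.46 + 0.595×86.6)/(9.005) = 72.22/9.005 = 8.020 mg/L.
Initial deficit D₀ = C_s − DO₀ = 8.33 − 7.614 = 0.7158 mg/L.
t_c = (1/0.6610) ln[(0.984/0.323)(1 − 0.7158×0.6610/(0.323×8.020))] = 1.513 × ln(2.490) = 1.380 d.
D_c = (0.323/0.984) × 8.020 × e^(−0.323×1.380) = 0.3283 × 8.020 × 0.6403 = 1.686 mg/L.
Minimum DO = 8.33 − 1.686 = 6.644 mg/L.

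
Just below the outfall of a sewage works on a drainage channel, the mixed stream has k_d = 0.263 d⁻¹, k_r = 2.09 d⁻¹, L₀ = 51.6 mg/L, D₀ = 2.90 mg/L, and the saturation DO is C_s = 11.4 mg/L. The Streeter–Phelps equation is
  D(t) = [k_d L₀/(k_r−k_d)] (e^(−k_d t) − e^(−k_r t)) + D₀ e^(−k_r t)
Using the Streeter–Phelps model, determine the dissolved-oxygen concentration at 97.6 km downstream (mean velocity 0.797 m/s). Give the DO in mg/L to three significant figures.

DO ≈ 6.52 mg/L

Travel time t = x/v = 97.6 km / (0.797 m/s) = 97600 m / 0.797 m/s = 122500 s = 1.417 d.
k_d L₀/(k_r−k_d) = 0.263×51.6/(2.09−0.263) = 13.57/1.827 = 7.428 mg/L.
e^(−k_d t) = e^(−0.263×1.417) = 0.6888; e^(−k_r t) = e^(−2.09×1.417) = 0.05170.
D = 7.428 × (0.6888 − 0.05170) + 2.90 × 0.05170 = 4.733 + 0.1499 = 4.882 mg/L.
DO = C_s − D = 11.4 − 4.882 = 6.518 mg/L.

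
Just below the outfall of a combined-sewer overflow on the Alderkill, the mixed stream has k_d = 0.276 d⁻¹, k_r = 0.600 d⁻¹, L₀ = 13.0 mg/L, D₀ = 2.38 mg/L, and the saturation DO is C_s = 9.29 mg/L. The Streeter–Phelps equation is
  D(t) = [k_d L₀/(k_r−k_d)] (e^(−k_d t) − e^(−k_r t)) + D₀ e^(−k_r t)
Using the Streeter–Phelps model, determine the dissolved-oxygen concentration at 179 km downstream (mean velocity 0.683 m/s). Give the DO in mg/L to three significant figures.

DO ≈ 5.90 mg/L

Travel time t = x/v = 179 km / (0.683 m/s) = 179000 m / 0.683 m/s = 262100 s = 3.033 d.
k_d L₀/(k_r−k_d) = 0.276×13.0/(0.600−0.276) = 3.588/0.3240 = 11.07 mg/L.
e^(−k_d t) = e^(−0.276×3.033) = 0.4329; e^(−k_r t) = e^(−0.600×3.033) = 0.1620.
D = 11.07 × (0.4329 − 0.1620) + 2.38 × 0.1620 = 3.000 + 0.3856 = 3.386 mg/L.
DO = C_s − D = 9.29 − 3.386 = 5.904 mg/L.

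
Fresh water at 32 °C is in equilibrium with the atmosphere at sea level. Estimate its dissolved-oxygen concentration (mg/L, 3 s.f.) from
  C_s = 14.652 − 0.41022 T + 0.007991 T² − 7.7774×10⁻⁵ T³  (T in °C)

C_s = 14.652 − 0.41022×32 + 0.007991×32² − 7.7774×10⁻⁵×32³ = 7.159 mg/L.

C_s ≈ 7.16 mg/L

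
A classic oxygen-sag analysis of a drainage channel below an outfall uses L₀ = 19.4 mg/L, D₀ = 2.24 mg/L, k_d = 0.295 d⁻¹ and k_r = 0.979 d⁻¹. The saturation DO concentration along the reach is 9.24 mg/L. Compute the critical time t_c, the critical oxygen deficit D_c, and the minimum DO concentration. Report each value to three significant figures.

At the critical point dD/dt = 0, so k_d L₀ e^(−k_d t) = k_r D. Substituting D(t) from the Streeter–Phelps equation and solving for t gives
t_c = ln[(k_r/k_d)(1 − D₀(k_r−k_d)/(k_d L₀))] / (k_r−k_d).
Here k_r−k_d = 0.6840 d⁻¹ and 1 − D₀(k_r−k_d)/(k_d L₀) = 1 − 2.24×0.6840/(0.295×19.4) = 0.7323, so
t_c = ln(3.319 × 0.7323) / 0.6840 = 0.8880 / 0.6840 = 1.298 d.
L(t_c) = L₀ e^(−k_d t_c) = 19.4 × 0.6818 = 13.23 mg/L, and at the critical point k_r D_c = k_d L, so D_c = (0.295/0.979) × 13.23 = 3.986 mg/L.
Minimum DO = C_s − D_c = 9.24 − 3.986 = 5.254 mg/L.

t_c ≈ 1.30 d; D_c ≈ 3.99 mg/L; min DO ≈ 5.25 mg/L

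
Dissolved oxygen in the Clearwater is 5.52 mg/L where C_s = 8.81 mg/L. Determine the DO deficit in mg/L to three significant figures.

D ≈ 3.29 mg/L

D = C_s − C = 8.81 − 5.52 = 3.29 mg/L.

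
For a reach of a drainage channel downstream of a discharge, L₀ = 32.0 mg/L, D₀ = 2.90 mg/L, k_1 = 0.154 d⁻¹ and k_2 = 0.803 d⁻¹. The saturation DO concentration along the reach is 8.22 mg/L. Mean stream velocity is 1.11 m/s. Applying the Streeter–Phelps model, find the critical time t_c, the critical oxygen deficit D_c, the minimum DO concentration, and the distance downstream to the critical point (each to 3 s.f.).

At the critical point dD/dt = 0, so k_1 L₀ e^(−k_1 t) = k_2 D. Substituting D(t) from the Streeter–Phelps equation and solving for t gives
t_c = ln[(k_2/k_1)(1 − D₀(k_2−k_1)/(k_1 L₀))] / (k_2−k_1).
Here k_2−k_1 = 0.6490 d⁻¹ and 1 − D₀(k_2−k_1)/(k_1 L₀) = 1 − 2.90×0.6490/(0.154×32.0) = 0.6181, so
t_c = ln(5.214 × 0.6181) / 0.6490 = 1.170 / 0.6490 = 1.803 d.
L(t_c) = L₀ e^(−k_1 t_c) = 32.0 × 0.7575 = 24.24 mg/L, and at the critical point k_2 D_c = k_1 L, so D_c = (0.154/0.803) × 24.24 = 4.649 mg/L.
Minimum DO = C_s − D_c = 8.22 − 4.649 = 3.571 mg/L.
x_c = v t_c = 1.11 m/s × 1.803 d × 86400 s/d = 172900 m ≈ 173 km.

t_c ≈ 1.80 d; D_c ≈ 4.65 mg/L; min DO ≈ 3.57 mg/L; x_c ≈ 173 km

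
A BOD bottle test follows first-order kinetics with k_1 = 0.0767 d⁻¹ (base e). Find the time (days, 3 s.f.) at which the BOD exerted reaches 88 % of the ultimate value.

t ≈ 27.6 d

y/L₀ = 1 − e^(−k_1 t) = 0.88 ⇒ e^(−k_1 t) = 0.120
t = −ln(0.120) / 0.0767 = 2.120 / 0.0767 = 27.64 d.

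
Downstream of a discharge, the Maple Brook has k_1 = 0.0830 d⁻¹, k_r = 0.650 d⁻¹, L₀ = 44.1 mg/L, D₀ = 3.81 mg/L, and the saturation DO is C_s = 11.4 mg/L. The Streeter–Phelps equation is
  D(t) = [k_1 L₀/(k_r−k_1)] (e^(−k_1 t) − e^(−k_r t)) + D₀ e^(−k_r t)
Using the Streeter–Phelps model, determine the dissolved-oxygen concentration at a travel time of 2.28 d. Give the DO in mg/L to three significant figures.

k_1 L₀/(k_r−k_1) = 0.0830×44.1/(0.650−0.0830) = 3.660/0.5670 = 6.456 mg/L.
e^(−k_1 t) = e^(−0.0830×2.280) = 0.8276; e^(−k_r t) = e^(−0.650×2.280) = 0.2272.
D = 6.456 × (0.8276 − 0.2272) + 3.81 × 0.2272 = 3.876 + 0.8656 = 4.742 mg/L.
DO = C_s − D = 11.4 − 4.742 = 6.658 mg/L.

DO ≈ 6.66 mg/L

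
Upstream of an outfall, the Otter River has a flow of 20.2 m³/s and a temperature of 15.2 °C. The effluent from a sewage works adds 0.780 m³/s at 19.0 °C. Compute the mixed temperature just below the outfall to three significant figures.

15.3 °C

Flow-weighted mixing: C = (Q_r C_r + Q_w C_w)/(Q_r + Q_w)
= (20.2×15.2 + 0.780×19.0)/(20.2 + 0.780) = 321.9/20.98 = 15.34 °C.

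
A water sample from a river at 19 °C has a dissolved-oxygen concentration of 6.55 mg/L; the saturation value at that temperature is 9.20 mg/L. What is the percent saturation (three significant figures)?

71.2 % saturation

% saturation = C/C_s × 100 = 6.55/9.20 × 100 = 71.2 %.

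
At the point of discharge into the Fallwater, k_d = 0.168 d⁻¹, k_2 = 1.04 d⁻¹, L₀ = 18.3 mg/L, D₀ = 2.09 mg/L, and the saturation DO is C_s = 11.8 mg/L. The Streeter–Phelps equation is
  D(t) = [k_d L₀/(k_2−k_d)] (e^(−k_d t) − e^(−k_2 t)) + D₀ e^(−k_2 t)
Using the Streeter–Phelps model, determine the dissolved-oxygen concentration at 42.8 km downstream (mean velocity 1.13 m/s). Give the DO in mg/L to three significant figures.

DO ≈ 9.43 mg/L

Travel time t = x/v = 42.8 km / (1.13 m/s) = 42800 m / 1.13 m/s = 37880 s = 0.4384 d.
k_d L₀/(k_2−k_d) = 0.168×18.3/(1.04−0.168) = 3.074/0.8720 = 3.526 mg/L.
e^(−k_d t) = e^(−0.168×0.4384) = 0.9290; e^(−k_2 t) = e^(−1.04×0.4384) = 0.6339.
D = 3.526 × (0.9290 − 0.6339) + 2.09 × 0.6339 = 1.041 + 1.325 = 2.365 mg/L.
DO = C_s − D = 11.8 − 2.365 = 9.435 mg/L.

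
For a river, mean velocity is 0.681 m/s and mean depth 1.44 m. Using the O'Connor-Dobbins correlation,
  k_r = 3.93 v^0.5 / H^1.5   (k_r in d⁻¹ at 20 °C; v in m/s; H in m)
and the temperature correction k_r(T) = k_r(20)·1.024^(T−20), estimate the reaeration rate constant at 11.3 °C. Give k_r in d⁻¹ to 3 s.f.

k_r ≈ 1.53 d⁻¹

k_r(20) = 3.93 × 0.681^0.5 / 1.44^1.5 = 3.93 × 0.8252 / 1.728 = 1.877 d⁻¹.
k_r(11.3) = 1.877 × 1.024^(11.3−20) = 1.877 × 0.8136 = 1.527 d⁻¹.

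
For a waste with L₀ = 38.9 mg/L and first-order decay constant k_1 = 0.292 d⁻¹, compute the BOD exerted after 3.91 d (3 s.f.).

y ≈ 26.5 mg/L

y_t = L₀(1 − e^(−k_1 t)) = 38.9 × (1 − e^(−0.292×3.91))
= 38.9 × (1 − 0.3193) = 38.9 × 0.6807 = 26.48 mg/L.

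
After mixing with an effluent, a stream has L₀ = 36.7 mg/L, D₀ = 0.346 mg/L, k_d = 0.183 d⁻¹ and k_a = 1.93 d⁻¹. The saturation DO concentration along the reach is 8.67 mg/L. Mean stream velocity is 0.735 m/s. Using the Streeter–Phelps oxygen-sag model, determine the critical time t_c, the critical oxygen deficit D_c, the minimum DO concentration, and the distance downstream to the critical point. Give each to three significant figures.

t_c = [1/(k_a−k_d)] ln[(k_a/k_d)(1 − D₀(k_a−k_d)/(k_d L₀))]
= [1/(1.93−0.183)] ln[(1.93/0.183)(1 − 0.346×1.747/(0.183×36.7))]
= (1/1.747) ln[10.55 × 0.9100] = 0.5724 × ln(9.597) = 0.5724 × 2.261 = 1.294 d.
D_c = (k_d/k_a) L₀ e^(−k_d t_c) = (0.183/1.93) × 36.7 × e^(−0.183×1.294) = 0.09482 × 36.7 × 0.7891 = 2.746 mg/L.
Minimum DO = C_s − D_c = 8.67 − 2.746 = 5.924 mg/L.
x_c = v t_c = 0.735 m/s × 1.294 d × 86400 s/d = 82210 m ≈ 82.2 km.

t_c ≈ 1.29 d; D_c ≈ 2.75 mg/L; min DO ≈ 5.92 mg/L; x_c ≈ 82.2 km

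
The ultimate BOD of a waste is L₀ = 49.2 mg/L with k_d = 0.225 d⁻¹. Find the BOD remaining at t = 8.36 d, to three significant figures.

L ≈ 7.50 mg/L

L_t = L₀ e^(−k_d t) = 49.2 × e^(−0.225×8.36) = 49.2 × 0.1524 = 7.500 mg/L.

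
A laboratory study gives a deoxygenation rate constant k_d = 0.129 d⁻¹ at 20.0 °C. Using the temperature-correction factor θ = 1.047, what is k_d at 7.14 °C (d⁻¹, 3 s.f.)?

k_d ≈ 0.0715 d⁻¹

k_d(T₂) = k_d(T₁) · θ^(T₂−T₁) = 0.129 × 1.047^(7.14−20.0)
= 0.129 × 1.047^-12.9 = 0.129 × 0.5540 = 0.07146 d⁻¹.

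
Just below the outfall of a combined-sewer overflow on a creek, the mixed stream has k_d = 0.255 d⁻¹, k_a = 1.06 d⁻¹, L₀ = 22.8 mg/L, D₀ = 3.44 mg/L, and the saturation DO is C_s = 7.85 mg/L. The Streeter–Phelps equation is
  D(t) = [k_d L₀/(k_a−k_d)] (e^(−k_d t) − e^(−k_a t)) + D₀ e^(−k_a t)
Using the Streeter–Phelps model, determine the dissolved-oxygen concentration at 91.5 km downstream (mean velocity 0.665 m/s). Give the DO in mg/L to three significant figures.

DO ≈ 3.74 mg/L

Travel time t = x/v = 91.5 km / (0.665 m/s) = 91500 m / 0.665 m/s = 137600 s = 1.593 d.
k_d L₀/(k_a−k_d) = 0.255×22.8/(1.06−0.255) = 5.814/0.8050 = 7.222 mg/L.
e^(−k_d t) = e^(−0.255×1.593) = 0.6662; e^(−k_a t) = e^(−1.06×1.593) = 0.1849.
D = 7.222 × (0.6662 − 0.1849) + 3.44 × 0.1849 = 3.477 + 0.6360 = 4.113 mg/L.
DO = C_s − D = 7.85 − 4.113 = 3.737 mg/L.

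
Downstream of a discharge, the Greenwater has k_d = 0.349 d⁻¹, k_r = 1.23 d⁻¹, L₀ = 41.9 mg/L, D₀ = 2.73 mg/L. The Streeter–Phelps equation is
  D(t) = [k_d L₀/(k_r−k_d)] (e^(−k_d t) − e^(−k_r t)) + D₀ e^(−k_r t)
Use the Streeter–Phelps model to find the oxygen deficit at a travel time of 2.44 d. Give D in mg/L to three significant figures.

k_d L₀/(k_r−k_d) = 0.349×41.9/(1.23−0.349) = 14.62/0.8810 = 16.60 mg/L.
e^(−k_d t) = e^(−0.349×2.440) = 0.4267; e^(−k_r t) = e^(−1.23×2.440) = 0.04973.
D = 16.60 × (0.4267 − 0.04973) + 2.73 × 0.04973 = 6.258 + 0.1358 = 6.394 mg/L.

D ≈ 6.39 mg/L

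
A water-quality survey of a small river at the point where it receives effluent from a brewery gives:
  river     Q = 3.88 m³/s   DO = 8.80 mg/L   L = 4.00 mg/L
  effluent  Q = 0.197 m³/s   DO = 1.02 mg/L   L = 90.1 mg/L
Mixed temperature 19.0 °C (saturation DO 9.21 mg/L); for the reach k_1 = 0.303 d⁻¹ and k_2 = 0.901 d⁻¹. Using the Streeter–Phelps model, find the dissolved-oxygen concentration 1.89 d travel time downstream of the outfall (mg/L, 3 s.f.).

Mixed DO = (3.88×8.80 + 0.197×1.02)/(3.88+0.197) = 34.34/4.077 = 8.424 mg/L.
Mixed L₀ = (3.88×4.00 + 0.197×90.1)/(4.077) = 33.27/4.077 = 8.160 mg/L.
Initial deficit D₀ = C_s − DO₀ = 9.21 − 8.424 = 0.7859 mg/L.
D(1.89) = [0.303×8.160/(0.901−0.303)](e^(−0.303×1.89) − e^(−0.901×1.89)) + 0.7859 e^(−0.901×1.89)
= 4.135 × (0.5640 − 0.1822) + 0.7859 × 0.1822 = 1.722 mg/L.
DO = 9.21 − 1.722 = 7.488 mg/L.

DO ≈ 7.49 mg/L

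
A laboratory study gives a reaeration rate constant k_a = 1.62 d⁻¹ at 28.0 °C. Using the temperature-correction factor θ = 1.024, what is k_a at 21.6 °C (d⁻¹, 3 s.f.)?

k_a ≈ 1.39 d⁻¹

k_a(T₂) = k_a(T₁) · θ^(T₂−T₁) = 1.62 × 1.024^(21.6−28.0)
= 1.62 × 1.024^-6.40 = 1.62 × 0.8592 = 1.392 d⁻¹.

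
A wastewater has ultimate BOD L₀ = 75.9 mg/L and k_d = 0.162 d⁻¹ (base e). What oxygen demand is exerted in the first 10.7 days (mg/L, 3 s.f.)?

y_t = L₀(1 − e^(−k_d t)) = 75.9 × (1 − e^(−0.162×10.7))
= 75.9 × (1 − 0.1767) = 75.9 × 0.8233 = 62.49 mg/L.

y ≈ 62.5 mg/L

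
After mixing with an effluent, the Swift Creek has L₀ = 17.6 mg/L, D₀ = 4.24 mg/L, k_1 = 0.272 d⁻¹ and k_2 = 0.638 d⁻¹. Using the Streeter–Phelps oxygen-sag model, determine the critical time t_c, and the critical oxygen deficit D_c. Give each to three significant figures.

t_c = [1/(k_2−k_1)] ln[(k_2/k_1)(1 − D₀(k_2−k_1)/(k_1 L₀))]
= [1/(0.638−0.272)] ln[(0.638/0.272)(1 − 4.24×0.3660/(0.272×17.6))]
= (1/0.3660) ln[2.346 × 0.6758] = 2.732 × ln(1.585) = 2.732 × 0.4607 = 1.259 d.
L(t_c) = L₀ e^(−k_1 t_c) = 17.6 × 0.7101 = 12.50 mg/L, and at the critical point k_2 D_c = k_1 L, so D_c = (0.272/0.638) × 12.50 = 5.328 mg/L.

t_c ≈ 1.26 d; D_c ≈ 5.33 mg/L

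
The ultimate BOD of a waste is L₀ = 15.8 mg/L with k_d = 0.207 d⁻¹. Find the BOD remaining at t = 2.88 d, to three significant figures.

L ≈ 8.70 mg/L

L_t = L₀ e^(−k_d t) = 15.8 × e^(−0.207×2.88) = 15.8 × 0.5509 = 8.705 mg/L.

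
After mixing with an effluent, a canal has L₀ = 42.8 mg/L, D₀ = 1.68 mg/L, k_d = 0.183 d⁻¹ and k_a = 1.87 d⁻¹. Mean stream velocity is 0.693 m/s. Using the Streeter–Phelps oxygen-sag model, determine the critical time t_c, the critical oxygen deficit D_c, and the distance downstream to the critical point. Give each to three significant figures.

At the critical point dD/dt = 0, so k_d L₀ e^(−k_d t) = k_a D. Substituting D(t) from the Streeter–Phelps equation and solving for t gives
t_c = ln[(k_a/k_d)(1 − D₀(k_a−k_d)/(k_d L₀))] / (k_a−k_d).
Here k_a−k_d = 1.687 d⁻¹ and 1 − D₀(k_a−k_d)/(k_d L₀) = 1 − 1.68×1.687/(0.183×42.8) = 0.6381, so
t_c = ln(10.22 × 0.6381) / 1.687 = 1.875 / 1.687 = 1.111 d.
L(t_c) = L₀ e^(−k_d t_c) = 42.8 × 0.8160 = 34.92 mg/L, and at the critical point k_a D_c = k_d L, so D_c = (0.183/1.87) × 34.92 = 3.418 mg/L.
x_c = v t_c = 0.693 m/s × 1.111 d × 86400 s/d = 66550 m ≈ 66.5 km.

t_c ≈ 1.11 d; D_c ≈ 3.42 mg/L; x_c ≈ 66.5 km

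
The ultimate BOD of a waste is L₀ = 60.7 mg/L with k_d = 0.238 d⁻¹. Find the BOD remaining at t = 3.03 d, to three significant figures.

L ≈ 29.5 mg/L

L_t = L₀ e^(−k_d t) = 60.7 × e^(−0.238×3.03) = 60.7 × 0.4862 = 29.51 mg/L.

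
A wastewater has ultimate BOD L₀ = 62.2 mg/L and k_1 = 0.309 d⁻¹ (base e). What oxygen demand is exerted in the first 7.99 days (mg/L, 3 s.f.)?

y_t = L₀(1 − e^(−k_1 t)) = 62.2 × (1 − e^(−0.309×7.99))
= 62.2 × (1 − 0.08468) = 62.2 × 0.9153 = 56.93 mg/L.

y ≈ 56.9 mg/L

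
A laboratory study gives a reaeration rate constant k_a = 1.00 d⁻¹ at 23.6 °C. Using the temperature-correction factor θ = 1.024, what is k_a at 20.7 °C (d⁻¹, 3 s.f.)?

k_a ≈ 0.934 d⁻¹

k_a(T₂) = k_a(T₁) · θ^(T₂−T₁) = 1.00 × 1.024^(20.7−23.6)
= 1.00 × 1.024^-2.90 = 1.00 × 0.9335 = 0.9335 d⁻¹.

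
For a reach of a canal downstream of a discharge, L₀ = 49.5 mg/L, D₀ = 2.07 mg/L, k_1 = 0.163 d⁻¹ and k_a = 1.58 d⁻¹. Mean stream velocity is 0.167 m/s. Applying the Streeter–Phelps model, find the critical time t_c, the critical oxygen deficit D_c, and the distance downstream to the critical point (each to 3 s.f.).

With k_a/k_1 = 9.693 and 1 − D₀(k_a−k_1)/(k_1 L₀) = 0.6365,
t_c = ln(9.693 × 0.6365) / (1.58 − 0.163) = ln(6.169) / 1.417 = 1.820/1.417 = 1.284 d.
D_c = (k_1/k_a) L₀ e^(−k_1 t_c) = (0.163/1.58) × 49.5 × e^(−0.163×1.284) = 0.1032 × 49.5 × 0.8111 = 4.142 mg/L.
x_c = v t_c = 0.167 m/s × 1.284 d × 86400 s/d = 18530 m ≈ 18.5 km.

t_c ≈ 1.28 d; D_c ≈ 4.14 mg/L; x_c ≈ 18.5 km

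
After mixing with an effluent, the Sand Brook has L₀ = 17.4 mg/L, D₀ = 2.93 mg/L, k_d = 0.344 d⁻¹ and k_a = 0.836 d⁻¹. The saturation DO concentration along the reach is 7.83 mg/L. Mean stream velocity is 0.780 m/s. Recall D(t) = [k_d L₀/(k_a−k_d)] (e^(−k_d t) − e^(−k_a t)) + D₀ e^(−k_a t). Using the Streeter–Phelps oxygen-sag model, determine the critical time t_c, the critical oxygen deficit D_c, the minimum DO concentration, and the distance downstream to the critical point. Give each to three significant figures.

t_c ≈ 1.24 d; D_c ≈ 4.67 mg/L; min DO ≈ 3.16 mg/L; x_c ≈ 83.9 km

With k_a/k_d = 2.430 and 1 − D₀(k_a−k_d)/(k_d L₀) = 0.7592,
t_c = ln(2.430 × 0.7592) / (0.836 − 0.344) = ln(1.845) / 0.4920 = 0.6124/0.4920 = 1.245 d.
D_c = (k_d/k_a) L₀ e^(−k_d t_c) = (0.344/0.836) × 17.4 × e^(−0.344×1.245) = 0.4115 × 17.4 × 0.6517 = 4.666 mg/L.
Minimum DO = C_s − D_c = 7.83 − 4.666 = 3.164 mg/L.
x_c = v t_c = 0.780 m/s × 1.245 d × 86400 s/d = 83890 m ≈ 83.9 km.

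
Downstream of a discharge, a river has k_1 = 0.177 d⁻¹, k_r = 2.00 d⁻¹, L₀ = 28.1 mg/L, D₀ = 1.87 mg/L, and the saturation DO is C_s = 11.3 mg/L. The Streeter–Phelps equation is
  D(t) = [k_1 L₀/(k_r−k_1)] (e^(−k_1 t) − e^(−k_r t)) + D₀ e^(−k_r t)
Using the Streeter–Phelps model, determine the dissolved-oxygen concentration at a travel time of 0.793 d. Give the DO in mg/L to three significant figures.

k_1 L₀/(k_r−k_1) = 0.177×28.1/(2.00−0.177) = 4.974/1.823 = 2.728 mg/L.
e^(−k_1 t) = e^(−0.177×0.7930) = 0.8690; e^(−k_r t) = e^(−2.00×0.7930) = 0.2047.
D = 2.728 × (0.8690 − 0.2047) + 1.87 × 0.2047 = 1.812 + 0.3829 = 2.195 mg/L.
DO = C_s − D = 11.3 − 2.195 = 9.105 mg/L.

DO ≈ 9.10 mg/L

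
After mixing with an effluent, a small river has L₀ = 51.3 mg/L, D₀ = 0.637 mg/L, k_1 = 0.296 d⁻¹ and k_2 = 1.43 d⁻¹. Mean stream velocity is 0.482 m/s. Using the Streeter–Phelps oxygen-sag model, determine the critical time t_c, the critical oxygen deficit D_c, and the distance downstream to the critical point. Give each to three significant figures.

t_c ≈ 1.35 d; D_c ≈ 7.13 mg/L; x_c ≈ 56.1 km

t_c = [1/(k_2−k_1)] ln[(k_2/k_1)(1 − D₀(k_2−k_1)/(k_1 L₀))]
= [1/(1.43−0.296)] ln[(1.43/0.296)(1 − 0.637×1.134/(0.296×51.3))]
= (1/1.134) ln[4.831 × 0.9524] = 0.8818 × ln(4.601) = 0.8818 × 1.526 = 1.346 d.
D_c = (k_1/k_2) L₀ e^(−k_1 t_c) = (0.296/1.43) × 51.3 × e^(−0.296×1.346) = 0.2070 × 51.3 × 0.6714 = 7.129 mg/L.
x_c = v t_c = 0.482 m/s × 1.346 d × 86400 s/d = 56050 m ≈ 56.1 km.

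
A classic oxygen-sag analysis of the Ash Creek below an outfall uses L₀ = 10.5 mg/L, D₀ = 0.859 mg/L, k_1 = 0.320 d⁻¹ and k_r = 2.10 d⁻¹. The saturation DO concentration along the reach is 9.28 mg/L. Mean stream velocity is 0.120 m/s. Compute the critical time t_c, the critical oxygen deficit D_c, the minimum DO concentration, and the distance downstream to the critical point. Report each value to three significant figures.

t_c ≈ 0.716 d; D_c ≈ 1.27 mg/L; min DO ≈ 8.01 mg/L; x_c ≈ 7.42 km

At the critical point dD/dt = 0, so k_1 L₀ e^(−k_1 t) = k_r D. Substituting D(t) from the Streeter–Phelps equation and solving for t gives
t_c = ln[(k_r/k_1)(1 − D₀(k_r−k_1)/(k_1 L₀))] / (k_r−k_1).
Here k_r−k_1 = 1.780 d⁻¹ and 1 − D₀(k_r−k_1)/(k_1 L₀) = 1 − 0.859×1.780/(0.320×10.5) = 0.5449, so
t_c = ln(6.562 × 0.5449) / 1.780 = 1.274 / 1.780 = 0.7159 d.
L(t_c) = L₀ e^(−k_1 t_c) = 10.5 × 0.7953 = 8.350 mg/L, and at the critical point k_r D_c = k_1 L, so D_c = (0.320/2.10) × 8.350 = 1.272 mg/L.
Minimum DO = C_s − D_c = 9.28 − 1.272 = 8.008 mg/L.
x_c = v t_c = 0.120 m/s × 0.7159 d × 86400 s/d = 7422 m ≈ 7.42 km.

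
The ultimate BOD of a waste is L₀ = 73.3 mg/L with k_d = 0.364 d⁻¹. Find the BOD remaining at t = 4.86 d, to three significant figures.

L ≈ 12.5 mg/L

L_t = L₀ e^(−k_d t) = 73.3 × e^(−0.364×4.86) = 73.3 × 0.1705 = 12.50 mg/L.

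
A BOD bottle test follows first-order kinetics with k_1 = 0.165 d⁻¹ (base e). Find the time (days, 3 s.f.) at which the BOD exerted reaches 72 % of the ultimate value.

t ≈ 7.71 d

y/L₀ = 1 − e^(−k_1 t) = 0.72 ⇒ e^(−k_1 t) = 0.280
t = −ln(0.280) / 0.165 = 1.273 / 0.165 = 7.715 d.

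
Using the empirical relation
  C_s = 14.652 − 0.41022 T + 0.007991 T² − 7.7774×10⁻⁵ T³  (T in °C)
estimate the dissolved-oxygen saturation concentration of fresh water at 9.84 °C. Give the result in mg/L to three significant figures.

C_s ≈ 11.3 mg/L

C_s = 14.652 − 0.41022×9.84 + 0.007991×9.84² − 7.7774×10⁻⁵×9.84³ = 11.32 mg/L.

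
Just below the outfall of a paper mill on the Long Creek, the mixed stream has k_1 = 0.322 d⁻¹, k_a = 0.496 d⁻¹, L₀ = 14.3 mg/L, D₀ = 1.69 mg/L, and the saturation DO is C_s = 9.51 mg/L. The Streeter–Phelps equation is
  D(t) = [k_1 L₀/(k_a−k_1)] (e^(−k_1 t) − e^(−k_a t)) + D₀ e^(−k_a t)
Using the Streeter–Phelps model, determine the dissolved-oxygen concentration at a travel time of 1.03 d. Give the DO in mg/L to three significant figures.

DO ≈ 5.38 mg/L

k_1 L₀/(k_a−k_1) = 0.322×14.3/(0.496−0.322) = 4.605/0.1740 = 26.46 mg/L.
e^(−k_1 t) = e^(−0.322×1.030) = 0.7177; e^(−k_a t) = e^(−0.496×1.030) = 0.6000.
D = 26.46 × (0.7177 − 0.6000) + 1.69 × 0.6000 = 3.116 + 1.014 = 4.130 mg/L.
DO = C_s − D = 9.51 − 4.130 = 5.380 mg/L.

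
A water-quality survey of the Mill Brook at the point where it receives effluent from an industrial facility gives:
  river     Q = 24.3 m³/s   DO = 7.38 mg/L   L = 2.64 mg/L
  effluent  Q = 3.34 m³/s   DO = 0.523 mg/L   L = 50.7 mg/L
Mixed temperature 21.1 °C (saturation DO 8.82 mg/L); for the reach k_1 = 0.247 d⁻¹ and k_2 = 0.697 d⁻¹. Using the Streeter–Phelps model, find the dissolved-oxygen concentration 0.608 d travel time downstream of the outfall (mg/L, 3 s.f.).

DO ≈ 6.38 mg/L

Mixed DO = (24.3×7.38 + 3.34×0.523)/(24.3+3.34) = 181.1/27.64 = 6.551 mg/L.
Mixed L₀ = (24.3×2.64 + 3.34×50.7)/(27.64) = 233.5/27.64 = 8.448 mg/L.
Initial deficit D₀ = C_s − DO₀ = 8.82 − 6.551 = 2.269 mg/L.
D(0.608) = [0.247×8.448/(0.697−0.247)](e^(−0.247×0.608) − e^(−0.697×0.608)) + 2.269 e^(−0.697×0.608)
= 4.637 × (0.8606 − 0.6546) + 2.269 × 0.6546 = 2.440 mg/L.
DO = 8.82 − 2.440 = 6.380 mg/L.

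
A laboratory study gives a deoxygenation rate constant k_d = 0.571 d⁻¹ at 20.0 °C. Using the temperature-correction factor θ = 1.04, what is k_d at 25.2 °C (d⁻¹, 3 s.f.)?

k_d(T₂) = k_d(T₁) · θ^(T₂−T₁) = 0.571 × 1.04^(25.2−20.0)
= 0.571 × 1.04^5.20 = 0.571 × 1.226 = 0.7002 d⁻¹.

k_d ≈ 0.700 d⁻¹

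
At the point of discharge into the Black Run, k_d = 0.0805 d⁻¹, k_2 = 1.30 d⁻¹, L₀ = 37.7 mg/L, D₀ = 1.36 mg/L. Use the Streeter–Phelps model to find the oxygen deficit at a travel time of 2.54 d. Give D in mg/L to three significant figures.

k_d L₀/(k_2−k_d) = 0.0805×37.7/(1.30−0.0805) = 3.035/1.220 = 2.489 mg/L.
e^(−k_d t) = e^(−0.0805×2.540) = 0.8151; e^(−k_2 t) = e^(−1.30×2.540) = 0.03681.
D = 2.489 × (0.8151 − 0.03681) + 1.36 × 0.03681 = 1.937 + 0.05006 = 1.987 mg/L.

D ≈ 1.99 mg/L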